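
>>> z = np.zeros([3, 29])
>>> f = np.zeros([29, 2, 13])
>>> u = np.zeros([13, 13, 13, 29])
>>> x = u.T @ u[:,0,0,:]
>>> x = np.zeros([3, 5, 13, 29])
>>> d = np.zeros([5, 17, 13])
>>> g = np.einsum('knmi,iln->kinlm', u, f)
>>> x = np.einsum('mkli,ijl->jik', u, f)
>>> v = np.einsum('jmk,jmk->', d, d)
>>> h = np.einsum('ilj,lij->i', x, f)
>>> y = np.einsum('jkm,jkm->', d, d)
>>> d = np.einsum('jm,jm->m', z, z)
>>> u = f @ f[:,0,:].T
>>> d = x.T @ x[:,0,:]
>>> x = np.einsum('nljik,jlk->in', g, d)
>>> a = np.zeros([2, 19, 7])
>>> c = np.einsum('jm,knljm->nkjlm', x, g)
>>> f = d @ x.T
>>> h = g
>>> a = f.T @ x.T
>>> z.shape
(3, 29)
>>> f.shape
(13, 29, 2)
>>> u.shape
(29, 2, 29)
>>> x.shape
(2, 13)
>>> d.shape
(13, 29, 13)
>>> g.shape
(13, 29, 13, 2, 13)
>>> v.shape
()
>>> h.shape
(13, 29, 13, 2, 13)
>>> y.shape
()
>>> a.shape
(2, 29, 2)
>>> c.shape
(29, 13, 2, 13, 13)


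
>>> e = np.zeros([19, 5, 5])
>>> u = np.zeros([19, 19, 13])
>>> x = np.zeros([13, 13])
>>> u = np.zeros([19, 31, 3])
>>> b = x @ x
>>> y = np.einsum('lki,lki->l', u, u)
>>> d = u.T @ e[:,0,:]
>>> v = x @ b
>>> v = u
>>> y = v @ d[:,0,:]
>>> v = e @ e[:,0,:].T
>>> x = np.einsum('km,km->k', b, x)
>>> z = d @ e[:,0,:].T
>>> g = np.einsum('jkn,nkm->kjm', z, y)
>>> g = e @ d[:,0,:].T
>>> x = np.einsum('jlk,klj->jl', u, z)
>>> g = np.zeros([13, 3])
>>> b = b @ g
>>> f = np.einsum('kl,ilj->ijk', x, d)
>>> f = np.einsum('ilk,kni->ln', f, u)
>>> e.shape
(19, 5, 5)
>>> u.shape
(19, 31, 3)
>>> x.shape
(19, 31)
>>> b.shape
(13, 3)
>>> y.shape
(19, 31, 5)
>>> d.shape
(3, 31, 5)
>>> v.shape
(19, 5, 19)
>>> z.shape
(3, 31, 19)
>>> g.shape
(13, 3)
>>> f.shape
(5, 31)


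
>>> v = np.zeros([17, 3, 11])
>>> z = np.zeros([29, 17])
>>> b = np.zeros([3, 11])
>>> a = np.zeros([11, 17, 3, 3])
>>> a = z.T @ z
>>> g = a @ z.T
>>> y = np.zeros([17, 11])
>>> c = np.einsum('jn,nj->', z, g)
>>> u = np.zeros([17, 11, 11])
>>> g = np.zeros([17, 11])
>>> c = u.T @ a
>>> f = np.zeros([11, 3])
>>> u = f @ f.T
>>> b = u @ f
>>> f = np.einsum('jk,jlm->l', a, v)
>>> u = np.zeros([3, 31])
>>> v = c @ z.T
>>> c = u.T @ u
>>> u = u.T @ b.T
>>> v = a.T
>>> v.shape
(17, 17)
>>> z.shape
(29, 17)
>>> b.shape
(11, 3)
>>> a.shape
(17, 17)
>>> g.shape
(17, 11)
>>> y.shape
(17, 11)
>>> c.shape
(31, 31)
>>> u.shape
(31, 11)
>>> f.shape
(3,)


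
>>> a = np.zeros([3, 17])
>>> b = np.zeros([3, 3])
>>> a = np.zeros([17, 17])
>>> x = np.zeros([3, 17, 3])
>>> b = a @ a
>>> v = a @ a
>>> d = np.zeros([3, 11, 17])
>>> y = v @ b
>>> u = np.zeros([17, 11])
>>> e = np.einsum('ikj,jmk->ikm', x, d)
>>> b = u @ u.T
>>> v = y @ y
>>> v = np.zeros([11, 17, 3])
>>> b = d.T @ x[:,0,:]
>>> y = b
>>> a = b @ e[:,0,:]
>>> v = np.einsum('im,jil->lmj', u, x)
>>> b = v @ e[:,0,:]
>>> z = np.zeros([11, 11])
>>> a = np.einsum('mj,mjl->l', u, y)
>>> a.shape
(3,)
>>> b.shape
(3, 11, 11)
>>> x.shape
(3, 17, 3)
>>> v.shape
(3, 11, 3)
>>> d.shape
(3, 11, 17)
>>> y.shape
(17, 11, 3)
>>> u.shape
(17, 11)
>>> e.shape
(3, 17, 11)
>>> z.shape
(11, 11)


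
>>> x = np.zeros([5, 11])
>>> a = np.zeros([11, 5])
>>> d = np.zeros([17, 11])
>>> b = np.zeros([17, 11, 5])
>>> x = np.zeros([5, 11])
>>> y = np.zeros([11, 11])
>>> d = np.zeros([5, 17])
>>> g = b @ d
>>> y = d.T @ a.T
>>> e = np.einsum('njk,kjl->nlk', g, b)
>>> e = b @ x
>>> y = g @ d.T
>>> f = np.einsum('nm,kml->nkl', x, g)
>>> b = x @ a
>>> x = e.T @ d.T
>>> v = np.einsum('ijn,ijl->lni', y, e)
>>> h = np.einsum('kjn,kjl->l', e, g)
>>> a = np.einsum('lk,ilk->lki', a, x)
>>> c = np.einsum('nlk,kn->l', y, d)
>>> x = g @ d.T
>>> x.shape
(17, 11, 5)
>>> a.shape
(11, 5, 11)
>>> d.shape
(5, 17)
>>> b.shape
(5, 5)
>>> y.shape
(17, 11, 5)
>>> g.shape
(17, 11, 17)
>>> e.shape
(17, 11, 11)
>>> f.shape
(5, 17, 17)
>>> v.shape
(11, 5, 17)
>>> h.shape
(17,)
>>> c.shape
(11,)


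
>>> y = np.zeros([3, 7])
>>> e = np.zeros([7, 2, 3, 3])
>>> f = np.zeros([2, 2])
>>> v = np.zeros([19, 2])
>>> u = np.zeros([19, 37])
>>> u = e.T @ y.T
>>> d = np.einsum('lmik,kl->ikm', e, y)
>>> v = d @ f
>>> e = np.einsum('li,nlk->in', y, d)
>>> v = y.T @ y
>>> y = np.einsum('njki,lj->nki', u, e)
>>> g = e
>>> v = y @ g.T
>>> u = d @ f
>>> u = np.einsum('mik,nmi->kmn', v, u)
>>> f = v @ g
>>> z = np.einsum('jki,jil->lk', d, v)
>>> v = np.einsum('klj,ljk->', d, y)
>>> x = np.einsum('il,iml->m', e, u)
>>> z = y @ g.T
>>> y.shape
(3, 2, 3)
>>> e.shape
(7, 3)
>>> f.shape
(3, 2, 3)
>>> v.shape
()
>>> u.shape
(7, 3, 3)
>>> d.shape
(3, 3, 2)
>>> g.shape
(7, 3)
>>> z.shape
(3, 2, 7)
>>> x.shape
(3,)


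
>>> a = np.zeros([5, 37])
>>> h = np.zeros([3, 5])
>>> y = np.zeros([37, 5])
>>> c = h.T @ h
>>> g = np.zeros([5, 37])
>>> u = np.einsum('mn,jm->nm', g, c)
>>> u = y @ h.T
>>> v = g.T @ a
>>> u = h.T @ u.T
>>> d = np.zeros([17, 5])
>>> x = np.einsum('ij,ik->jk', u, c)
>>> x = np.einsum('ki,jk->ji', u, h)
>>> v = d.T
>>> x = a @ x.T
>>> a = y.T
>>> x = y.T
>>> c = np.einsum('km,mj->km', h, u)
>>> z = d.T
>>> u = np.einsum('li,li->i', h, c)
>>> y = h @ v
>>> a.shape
(5, 37)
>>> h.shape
(3, 5)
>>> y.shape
(3, 17)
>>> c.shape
(3, 5)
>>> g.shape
(5, 37)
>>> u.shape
(5,)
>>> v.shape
(5, 17)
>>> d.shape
(17, 5)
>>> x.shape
(5, 37)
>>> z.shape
(5, 17)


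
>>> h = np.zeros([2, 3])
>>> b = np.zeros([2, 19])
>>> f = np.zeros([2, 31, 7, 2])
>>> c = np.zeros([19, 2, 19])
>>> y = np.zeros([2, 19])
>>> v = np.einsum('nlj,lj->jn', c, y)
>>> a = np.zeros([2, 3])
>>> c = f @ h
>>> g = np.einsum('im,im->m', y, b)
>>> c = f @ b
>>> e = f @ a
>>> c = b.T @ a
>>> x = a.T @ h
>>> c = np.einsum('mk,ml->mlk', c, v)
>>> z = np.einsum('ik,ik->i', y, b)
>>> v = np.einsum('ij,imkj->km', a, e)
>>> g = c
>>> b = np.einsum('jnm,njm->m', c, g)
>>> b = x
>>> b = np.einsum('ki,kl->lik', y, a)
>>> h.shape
(2, 3)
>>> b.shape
(3, 19, 2)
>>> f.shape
(2, 31, 7, 2)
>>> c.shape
(19, 19, 3)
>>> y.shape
(2, 19)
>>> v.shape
(7, 31)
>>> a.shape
(2, 3)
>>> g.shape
(19, 19, 3)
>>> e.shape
(2, 31, 7, 3)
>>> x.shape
(3, 3)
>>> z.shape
(2,)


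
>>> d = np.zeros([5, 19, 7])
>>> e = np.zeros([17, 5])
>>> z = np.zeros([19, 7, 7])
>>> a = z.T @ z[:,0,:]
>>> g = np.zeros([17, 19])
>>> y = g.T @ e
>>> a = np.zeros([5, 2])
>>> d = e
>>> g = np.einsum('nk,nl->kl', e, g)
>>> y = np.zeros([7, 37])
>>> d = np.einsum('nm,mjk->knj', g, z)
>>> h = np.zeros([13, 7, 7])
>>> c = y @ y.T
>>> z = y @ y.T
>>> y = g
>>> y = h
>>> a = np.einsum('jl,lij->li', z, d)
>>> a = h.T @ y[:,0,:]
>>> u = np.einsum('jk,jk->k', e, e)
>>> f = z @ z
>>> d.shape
(7, 5, 7)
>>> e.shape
(17, 5)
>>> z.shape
(7, 7)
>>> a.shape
(7, 7, 7)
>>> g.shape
(5, 19)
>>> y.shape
(13, 7, 7)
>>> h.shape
(13, 7, 7)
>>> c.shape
(7, 7)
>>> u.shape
(5,)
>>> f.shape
(7, 7)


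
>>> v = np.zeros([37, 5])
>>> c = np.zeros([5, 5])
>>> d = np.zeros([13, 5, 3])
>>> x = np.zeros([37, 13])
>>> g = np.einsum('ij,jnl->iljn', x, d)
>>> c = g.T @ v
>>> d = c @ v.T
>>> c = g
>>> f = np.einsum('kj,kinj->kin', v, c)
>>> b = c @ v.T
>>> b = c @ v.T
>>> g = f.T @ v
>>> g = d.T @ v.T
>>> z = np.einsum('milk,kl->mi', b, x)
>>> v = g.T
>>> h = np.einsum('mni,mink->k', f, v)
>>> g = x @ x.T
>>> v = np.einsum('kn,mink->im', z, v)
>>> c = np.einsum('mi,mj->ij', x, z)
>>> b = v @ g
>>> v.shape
(13, 37)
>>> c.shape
(13, 3)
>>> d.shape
(5, 13, 3, 37)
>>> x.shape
(37, 13)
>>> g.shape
(37, 37)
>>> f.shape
(37, 3, 13)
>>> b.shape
(13, 37)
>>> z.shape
(37, 3)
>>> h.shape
(37,)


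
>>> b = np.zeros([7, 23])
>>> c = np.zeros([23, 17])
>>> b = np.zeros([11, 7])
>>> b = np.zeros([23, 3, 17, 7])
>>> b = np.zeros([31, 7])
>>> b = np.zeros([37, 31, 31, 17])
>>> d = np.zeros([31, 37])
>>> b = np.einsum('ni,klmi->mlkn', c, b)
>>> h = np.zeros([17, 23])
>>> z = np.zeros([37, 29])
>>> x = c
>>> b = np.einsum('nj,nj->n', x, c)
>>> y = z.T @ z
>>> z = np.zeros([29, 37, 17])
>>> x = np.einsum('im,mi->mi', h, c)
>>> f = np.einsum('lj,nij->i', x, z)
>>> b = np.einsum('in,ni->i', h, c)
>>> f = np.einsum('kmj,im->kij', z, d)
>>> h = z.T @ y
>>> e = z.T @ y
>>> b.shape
(17,)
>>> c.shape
(23, 17)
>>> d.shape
(31, 37)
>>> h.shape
(17, 37, 29)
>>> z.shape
(29, 37, 17)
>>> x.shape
(23, 17)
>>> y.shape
(29, 29)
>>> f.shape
(29, 31, 17)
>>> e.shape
(17, 37, 29)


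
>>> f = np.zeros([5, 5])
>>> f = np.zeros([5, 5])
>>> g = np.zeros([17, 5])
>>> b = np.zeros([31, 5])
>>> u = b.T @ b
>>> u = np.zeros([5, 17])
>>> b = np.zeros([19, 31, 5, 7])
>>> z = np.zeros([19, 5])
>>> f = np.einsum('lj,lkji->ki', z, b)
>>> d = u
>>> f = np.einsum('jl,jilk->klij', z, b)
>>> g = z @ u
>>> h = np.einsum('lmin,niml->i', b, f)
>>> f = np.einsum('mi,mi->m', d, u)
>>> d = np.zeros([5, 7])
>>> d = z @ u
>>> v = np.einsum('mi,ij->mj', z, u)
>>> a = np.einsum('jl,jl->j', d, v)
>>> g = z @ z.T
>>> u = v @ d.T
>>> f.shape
(5,)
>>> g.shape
(19, 19)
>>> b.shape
(19, 31, 5, 7)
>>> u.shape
(19, 19)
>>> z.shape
(19, 5)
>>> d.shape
(19, 17)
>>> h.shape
(5,)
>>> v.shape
(19, 17)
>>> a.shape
(19,)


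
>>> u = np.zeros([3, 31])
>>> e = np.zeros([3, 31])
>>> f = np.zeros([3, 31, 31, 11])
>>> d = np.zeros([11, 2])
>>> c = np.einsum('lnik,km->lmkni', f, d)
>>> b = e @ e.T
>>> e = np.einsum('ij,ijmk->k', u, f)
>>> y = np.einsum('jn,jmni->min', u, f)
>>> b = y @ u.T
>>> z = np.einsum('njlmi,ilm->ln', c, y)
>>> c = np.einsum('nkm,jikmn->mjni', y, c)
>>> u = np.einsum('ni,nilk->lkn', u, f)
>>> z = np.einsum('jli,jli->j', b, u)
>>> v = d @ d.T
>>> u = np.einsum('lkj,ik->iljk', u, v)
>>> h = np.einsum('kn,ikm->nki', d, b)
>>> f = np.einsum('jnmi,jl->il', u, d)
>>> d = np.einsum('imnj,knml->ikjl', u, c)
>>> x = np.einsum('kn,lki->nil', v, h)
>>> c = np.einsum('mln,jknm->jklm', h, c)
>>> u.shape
(11, 31, 3, 11)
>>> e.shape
(11,)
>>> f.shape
(11, 2)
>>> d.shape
(11, 31, 11, 2)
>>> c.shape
(31, 3, 11, 2)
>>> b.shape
(31, 11, 3)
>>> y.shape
(31, 11, 31)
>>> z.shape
(31,)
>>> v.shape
(11, 11)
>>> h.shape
(2, 11, 31)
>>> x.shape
(11, 31, 2)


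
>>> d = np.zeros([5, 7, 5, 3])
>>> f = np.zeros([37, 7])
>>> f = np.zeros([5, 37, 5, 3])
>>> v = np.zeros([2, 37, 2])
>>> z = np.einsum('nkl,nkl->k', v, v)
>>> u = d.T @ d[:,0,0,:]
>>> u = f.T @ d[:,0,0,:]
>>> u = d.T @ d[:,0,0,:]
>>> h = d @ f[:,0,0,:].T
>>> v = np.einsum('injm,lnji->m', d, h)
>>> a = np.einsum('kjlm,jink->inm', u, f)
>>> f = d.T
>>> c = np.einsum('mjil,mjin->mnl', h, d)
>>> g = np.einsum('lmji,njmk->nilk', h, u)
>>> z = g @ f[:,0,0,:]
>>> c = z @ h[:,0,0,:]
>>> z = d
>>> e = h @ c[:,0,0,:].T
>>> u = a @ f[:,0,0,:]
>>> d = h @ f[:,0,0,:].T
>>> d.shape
(5, 7, 5, 3)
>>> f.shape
(3, 5, 7, 5)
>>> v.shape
(3,)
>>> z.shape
(5, 7, 5, 3)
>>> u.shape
(37, 5, 5)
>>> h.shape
(5, 7, 5, 5)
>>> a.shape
(37, 5, 3)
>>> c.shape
(3, 5, 5, 5)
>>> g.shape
(3, 5, 5, 3)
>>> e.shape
(5, 7, 5, 3)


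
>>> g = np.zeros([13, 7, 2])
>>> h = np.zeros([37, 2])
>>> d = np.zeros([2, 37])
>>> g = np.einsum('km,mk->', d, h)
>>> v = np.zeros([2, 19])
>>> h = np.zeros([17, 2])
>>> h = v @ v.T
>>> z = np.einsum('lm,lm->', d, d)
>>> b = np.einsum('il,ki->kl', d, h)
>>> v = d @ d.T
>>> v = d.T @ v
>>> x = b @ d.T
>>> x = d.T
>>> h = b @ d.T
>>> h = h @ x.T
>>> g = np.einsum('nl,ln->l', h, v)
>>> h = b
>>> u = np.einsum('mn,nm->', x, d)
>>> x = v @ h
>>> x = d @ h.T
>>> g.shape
(37,)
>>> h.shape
(2, 37)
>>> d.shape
(2, 37)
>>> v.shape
(37, 2)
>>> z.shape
()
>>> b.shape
(2, 37)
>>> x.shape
(2, 2)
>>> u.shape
()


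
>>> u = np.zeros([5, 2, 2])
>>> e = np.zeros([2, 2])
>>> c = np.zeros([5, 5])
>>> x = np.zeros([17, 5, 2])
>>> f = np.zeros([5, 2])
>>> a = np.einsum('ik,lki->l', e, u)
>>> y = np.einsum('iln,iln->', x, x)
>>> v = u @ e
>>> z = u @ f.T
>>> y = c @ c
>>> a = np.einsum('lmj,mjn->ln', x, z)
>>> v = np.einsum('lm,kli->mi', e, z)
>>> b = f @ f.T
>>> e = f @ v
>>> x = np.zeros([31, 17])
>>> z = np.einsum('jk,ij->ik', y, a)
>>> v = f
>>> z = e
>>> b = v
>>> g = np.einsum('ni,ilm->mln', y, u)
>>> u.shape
(5, 2, 2)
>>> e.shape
(5, 5)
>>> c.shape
(5, 5)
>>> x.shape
(31, 17)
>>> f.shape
(5, 2)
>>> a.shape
(17, 5)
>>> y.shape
(5, 5)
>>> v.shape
(5, 2)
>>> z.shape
(5, 5)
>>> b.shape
(5, 2)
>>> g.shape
(2, 2, 5)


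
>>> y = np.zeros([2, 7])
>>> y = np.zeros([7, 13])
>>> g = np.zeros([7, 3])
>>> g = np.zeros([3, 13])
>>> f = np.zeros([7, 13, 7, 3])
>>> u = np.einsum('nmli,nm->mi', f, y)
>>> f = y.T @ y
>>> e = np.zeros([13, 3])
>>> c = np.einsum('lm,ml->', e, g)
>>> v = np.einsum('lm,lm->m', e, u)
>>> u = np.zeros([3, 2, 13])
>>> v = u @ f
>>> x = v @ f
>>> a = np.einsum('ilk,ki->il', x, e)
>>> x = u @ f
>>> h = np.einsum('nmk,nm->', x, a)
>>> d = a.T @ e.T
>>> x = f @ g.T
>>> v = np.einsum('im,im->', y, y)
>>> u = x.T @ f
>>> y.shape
(7, 13)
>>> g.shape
(3, 13)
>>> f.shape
(13, 13)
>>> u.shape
(3, 13)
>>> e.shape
(13, 3)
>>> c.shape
()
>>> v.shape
()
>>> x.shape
(13, 3)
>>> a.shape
(3, 2)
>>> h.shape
()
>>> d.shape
(2, 13)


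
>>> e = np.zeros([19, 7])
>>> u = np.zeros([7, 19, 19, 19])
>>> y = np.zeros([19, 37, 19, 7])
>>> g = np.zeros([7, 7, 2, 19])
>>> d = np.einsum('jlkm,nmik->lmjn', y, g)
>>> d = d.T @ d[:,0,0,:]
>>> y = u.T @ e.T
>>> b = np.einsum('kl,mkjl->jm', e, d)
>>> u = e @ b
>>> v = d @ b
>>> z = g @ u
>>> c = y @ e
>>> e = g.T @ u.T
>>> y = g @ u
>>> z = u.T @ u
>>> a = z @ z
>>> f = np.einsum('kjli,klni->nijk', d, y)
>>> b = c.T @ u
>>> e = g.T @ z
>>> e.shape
(19, 2, 7, 7)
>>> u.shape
(19, 7)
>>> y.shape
(7, 7, 2, 7)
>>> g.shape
(7, 7, 2, 19)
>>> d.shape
(7, 19, 7, 7)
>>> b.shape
(7, 19, 19, 7)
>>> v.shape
(7, 19, 7, 7)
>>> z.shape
(7, 7)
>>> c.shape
(19, 19, 19, 7)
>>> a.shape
(7, 7)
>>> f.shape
(2, 7, 19, 7)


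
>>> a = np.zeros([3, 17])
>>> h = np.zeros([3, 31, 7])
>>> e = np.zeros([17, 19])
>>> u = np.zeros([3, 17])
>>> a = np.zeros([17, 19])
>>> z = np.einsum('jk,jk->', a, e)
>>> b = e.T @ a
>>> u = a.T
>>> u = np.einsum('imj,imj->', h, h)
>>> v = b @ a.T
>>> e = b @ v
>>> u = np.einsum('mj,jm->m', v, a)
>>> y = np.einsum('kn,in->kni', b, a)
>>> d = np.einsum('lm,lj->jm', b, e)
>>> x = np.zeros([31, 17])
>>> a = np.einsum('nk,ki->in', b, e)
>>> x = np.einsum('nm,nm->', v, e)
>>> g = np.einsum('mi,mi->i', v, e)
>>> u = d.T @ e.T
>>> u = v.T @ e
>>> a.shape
(17, 19)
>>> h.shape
(3, 31, 7)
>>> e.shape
(19, 17)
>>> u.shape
(17, 17)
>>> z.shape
()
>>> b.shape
(19, 19)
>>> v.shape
(19, 17)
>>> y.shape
(19, 19, 17)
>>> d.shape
(17, 19)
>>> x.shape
()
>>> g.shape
(17,)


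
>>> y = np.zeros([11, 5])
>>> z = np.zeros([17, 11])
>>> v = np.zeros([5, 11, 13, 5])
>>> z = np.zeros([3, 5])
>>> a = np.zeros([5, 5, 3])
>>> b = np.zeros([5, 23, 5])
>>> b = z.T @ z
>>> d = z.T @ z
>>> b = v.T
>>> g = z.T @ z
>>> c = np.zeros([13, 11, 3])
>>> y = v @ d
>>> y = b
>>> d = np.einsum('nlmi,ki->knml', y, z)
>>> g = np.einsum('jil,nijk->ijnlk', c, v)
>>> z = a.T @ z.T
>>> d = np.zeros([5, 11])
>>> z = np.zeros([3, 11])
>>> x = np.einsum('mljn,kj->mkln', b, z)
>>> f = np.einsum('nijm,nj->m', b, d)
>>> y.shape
(5, 13, 11, 5)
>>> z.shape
(3, 11)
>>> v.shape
(5, 11, 13, 5)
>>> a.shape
(5, 5, 3)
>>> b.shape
(5, 13, 11, 5)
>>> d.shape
(5, 11)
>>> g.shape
(11, 13, 5, 3, 5)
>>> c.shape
(13, 11, 3)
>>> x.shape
(5, 3, 13, 5)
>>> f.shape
(5,)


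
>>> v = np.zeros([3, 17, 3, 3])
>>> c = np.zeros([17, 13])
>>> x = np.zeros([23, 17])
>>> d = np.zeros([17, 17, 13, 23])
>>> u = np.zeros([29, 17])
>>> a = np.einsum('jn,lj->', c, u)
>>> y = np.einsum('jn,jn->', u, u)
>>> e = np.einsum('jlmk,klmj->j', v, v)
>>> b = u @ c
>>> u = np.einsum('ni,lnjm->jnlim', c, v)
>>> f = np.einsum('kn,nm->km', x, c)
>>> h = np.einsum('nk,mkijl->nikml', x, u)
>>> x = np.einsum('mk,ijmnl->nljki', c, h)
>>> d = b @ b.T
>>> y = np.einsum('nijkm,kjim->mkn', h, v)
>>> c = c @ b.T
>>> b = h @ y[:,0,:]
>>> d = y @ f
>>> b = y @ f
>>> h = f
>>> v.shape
(3, 17, 3, 3)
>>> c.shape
(17, 29)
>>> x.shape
(3, 3, 3, 13, 23)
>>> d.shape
(3, 3, 13)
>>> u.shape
(3, 17, 3, 13, 3)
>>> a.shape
()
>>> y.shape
(3, 3, 23)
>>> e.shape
(3,)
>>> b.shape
(3, 3, 13)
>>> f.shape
(23, 13)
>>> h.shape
(23, 13)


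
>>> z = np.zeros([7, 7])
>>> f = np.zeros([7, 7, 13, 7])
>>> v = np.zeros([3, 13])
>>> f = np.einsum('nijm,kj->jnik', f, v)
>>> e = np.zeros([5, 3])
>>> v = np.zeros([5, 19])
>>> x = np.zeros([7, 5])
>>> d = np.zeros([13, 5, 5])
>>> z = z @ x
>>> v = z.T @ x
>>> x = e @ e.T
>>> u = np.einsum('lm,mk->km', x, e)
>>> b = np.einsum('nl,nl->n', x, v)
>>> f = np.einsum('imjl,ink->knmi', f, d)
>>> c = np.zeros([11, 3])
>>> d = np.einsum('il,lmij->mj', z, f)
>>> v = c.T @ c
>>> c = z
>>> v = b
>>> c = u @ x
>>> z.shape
(7, 5)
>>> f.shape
(5, 5, 7, 13)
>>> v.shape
(5,)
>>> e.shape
(5, 3)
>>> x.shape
(5, 5)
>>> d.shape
(5, 13)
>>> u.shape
(3, 5)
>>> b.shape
(5,)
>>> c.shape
(3, 5)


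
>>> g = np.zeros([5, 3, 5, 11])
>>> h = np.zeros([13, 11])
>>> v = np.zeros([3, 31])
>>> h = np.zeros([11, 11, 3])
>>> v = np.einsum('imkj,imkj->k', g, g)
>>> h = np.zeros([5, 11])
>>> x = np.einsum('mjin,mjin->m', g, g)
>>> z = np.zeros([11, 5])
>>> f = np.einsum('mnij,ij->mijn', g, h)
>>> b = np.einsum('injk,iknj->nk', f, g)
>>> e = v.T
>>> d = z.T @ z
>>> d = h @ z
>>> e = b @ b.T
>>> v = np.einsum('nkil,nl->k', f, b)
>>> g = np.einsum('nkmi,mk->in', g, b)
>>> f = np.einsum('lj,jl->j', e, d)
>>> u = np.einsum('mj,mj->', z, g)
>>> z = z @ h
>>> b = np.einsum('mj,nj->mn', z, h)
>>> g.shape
(11, 5)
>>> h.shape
(5, 11)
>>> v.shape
(5,)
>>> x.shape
(5,)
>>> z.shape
(11, 11)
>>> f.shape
(5,)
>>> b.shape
(11, 5)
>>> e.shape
(5, 5)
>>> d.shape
(5, 5)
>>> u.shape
()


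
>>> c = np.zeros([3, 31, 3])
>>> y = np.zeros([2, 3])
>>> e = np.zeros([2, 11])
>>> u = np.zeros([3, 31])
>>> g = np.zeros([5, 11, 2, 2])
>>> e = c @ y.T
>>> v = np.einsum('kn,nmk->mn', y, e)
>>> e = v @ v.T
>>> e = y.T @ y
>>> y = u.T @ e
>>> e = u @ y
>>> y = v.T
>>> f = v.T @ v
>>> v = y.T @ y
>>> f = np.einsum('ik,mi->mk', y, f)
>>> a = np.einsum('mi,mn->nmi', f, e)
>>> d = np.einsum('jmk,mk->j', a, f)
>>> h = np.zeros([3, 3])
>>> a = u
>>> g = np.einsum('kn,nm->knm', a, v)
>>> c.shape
(3, 31, 3)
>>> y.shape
(3, 31)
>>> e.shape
(3, 3)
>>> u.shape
(3, 31)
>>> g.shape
(3, 31, 31)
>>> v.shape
(31, 31)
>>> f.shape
(3, 31)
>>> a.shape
(3, 31)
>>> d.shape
(3,)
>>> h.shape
(3, 3)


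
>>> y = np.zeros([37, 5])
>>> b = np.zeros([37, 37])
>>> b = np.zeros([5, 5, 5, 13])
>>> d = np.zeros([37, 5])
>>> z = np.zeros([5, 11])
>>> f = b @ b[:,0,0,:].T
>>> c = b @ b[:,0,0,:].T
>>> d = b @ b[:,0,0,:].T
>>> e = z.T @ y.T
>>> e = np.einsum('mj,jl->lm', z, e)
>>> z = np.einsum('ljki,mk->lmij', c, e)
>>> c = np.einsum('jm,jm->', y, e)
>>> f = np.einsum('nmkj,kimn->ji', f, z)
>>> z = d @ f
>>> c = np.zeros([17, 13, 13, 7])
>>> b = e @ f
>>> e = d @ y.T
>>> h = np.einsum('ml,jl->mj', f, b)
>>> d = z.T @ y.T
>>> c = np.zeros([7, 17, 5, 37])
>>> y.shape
(37, 5)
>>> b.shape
(37, 37)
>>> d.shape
(37, 5, 5, 37)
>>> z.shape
(5, 5, 5, 37)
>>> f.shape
(5, 37)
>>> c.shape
(7, 17, 5, 37)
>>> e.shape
(5, 5, 5, 37)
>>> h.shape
(5, 37)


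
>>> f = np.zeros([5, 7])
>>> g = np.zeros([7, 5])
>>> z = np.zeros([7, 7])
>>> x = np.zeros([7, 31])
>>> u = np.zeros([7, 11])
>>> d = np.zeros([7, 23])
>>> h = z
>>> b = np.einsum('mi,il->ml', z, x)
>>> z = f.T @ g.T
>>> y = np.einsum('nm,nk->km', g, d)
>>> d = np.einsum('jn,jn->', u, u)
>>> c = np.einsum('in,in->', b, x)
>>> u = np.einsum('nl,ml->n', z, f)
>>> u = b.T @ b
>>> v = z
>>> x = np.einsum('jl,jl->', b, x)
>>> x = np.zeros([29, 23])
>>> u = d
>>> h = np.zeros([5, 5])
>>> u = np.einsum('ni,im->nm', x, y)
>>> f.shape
(5, 7)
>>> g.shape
(7, 5)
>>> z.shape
(7, 7)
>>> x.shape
(29, 23)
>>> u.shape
(29, 5)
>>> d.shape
()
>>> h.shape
(5, 5)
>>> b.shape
(7, 31)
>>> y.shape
(23, 5)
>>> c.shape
()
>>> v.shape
(7, 7)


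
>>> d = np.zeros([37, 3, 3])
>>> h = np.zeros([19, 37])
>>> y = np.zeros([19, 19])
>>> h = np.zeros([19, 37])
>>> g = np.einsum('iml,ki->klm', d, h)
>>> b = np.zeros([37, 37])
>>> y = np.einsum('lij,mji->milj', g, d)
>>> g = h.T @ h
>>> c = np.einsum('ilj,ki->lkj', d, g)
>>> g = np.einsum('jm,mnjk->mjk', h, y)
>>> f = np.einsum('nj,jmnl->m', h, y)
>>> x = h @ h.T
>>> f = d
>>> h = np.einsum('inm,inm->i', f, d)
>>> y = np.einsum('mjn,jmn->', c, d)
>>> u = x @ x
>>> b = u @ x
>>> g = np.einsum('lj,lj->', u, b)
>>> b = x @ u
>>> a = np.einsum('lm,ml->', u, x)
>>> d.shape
(37, 3, 3)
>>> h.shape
(37,)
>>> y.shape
()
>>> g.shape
()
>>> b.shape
(19, 19)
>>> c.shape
(3, 37, 3)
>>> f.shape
(37, 3, 3)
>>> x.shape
(19, 19)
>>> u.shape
(19, 19)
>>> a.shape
()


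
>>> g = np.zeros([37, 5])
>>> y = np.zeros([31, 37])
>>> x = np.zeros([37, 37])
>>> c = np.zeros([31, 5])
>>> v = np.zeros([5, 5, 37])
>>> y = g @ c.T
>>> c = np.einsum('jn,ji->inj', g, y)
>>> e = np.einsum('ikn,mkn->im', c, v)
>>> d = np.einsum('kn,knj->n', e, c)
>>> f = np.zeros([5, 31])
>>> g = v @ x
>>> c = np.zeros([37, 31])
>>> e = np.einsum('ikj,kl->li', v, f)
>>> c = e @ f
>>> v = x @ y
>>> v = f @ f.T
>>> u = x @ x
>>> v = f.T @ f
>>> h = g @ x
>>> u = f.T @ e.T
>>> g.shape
(5, 5, 37)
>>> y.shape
(37, 31)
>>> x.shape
(37, 37)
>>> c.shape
(31, 31)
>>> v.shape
(31, 31)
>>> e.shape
(31, 5)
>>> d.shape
(5,)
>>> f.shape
(5, 31)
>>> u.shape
(31, 31)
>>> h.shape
(5, 5, 37)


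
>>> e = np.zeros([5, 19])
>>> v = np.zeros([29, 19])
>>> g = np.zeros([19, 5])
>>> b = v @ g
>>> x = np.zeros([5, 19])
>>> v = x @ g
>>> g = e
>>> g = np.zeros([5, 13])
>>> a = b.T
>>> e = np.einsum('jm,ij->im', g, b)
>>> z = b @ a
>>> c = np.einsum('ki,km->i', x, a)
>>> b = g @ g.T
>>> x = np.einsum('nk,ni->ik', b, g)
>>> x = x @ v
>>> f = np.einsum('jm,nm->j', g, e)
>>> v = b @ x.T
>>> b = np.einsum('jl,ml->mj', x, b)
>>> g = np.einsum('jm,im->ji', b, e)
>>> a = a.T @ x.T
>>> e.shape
(29, 13)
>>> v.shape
(5, 13)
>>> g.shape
(5, 29)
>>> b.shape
(5, 13)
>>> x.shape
(13, 5)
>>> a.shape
(29, 13)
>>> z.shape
(29, 29)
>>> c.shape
(19,)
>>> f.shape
(5,)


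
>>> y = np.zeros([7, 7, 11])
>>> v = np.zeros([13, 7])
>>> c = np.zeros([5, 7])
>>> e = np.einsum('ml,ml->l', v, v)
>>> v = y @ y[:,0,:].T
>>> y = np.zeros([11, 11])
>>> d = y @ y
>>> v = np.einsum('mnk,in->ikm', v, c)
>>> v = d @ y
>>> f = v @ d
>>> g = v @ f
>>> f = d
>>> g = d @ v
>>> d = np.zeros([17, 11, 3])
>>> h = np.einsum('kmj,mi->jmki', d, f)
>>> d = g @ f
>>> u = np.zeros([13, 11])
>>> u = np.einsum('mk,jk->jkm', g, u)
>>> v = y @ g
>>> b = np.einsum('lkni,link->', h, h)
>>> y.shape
(11, 11)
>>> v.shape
(11, 11)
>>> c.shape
(5, 7)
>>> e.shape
(7,)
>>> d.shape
(11, 11)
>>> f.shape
(11, 11)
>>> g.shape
(11, 11)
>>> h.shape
(3, 11, 17, 11)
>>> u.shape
(13, 11, 11)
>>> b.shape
()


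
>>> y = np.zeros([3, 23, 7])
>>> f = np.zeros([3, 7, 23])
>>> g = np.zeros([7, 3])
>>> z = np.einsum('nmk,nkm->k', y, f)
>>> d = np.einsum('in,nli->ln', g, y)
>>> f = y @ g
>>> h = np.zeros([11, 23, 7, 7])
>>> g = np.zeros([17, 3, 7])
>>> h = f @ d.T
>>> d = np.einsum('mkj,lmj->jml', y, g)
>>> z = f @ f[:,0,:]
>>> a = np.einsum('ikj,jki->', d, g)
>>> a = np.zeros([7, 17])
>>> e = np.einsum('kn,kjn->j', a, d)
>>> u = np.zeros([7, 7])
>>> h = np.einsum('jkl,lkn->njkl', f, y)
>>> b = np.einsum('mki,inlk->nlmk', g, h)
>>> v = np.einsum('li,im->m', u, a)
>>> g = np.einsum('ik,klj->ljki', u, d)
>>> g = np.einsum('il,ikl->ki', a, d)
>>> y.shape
(3, 23, 7)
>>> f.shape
(3, 23, 3)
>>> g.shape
(3, 7)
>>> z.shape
(3, 23, 3)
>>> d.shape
(7, 3, 17)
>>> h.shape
(7, 3, 23, 3)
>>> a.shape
(7, 17)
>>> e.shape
(3,)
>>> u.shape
(7, 7)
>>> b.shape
(3, 23, 17, 3)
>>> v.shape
(17,)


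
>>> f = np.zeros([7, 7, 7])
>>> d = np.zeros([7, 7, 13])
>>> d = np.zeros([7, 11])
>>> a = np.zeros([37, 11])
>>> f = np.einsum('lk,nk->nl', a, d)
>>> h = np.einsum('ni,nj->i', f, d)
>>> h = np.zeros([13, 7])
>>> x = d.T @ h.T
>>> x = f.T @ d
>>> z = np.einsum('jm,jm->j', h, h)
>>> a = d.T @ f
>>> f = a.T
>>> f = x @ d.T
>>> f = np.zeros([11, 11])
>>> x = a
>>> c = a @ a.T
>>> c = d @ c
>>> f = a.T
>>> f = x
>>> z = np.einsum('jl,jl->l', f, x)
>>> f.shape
(11, 37)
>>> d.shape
(7, 11)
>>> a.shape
(11, 37)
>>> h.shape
(13, 7)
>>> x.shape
(11, 37)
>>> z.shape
(37,)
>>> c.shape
(7, 11)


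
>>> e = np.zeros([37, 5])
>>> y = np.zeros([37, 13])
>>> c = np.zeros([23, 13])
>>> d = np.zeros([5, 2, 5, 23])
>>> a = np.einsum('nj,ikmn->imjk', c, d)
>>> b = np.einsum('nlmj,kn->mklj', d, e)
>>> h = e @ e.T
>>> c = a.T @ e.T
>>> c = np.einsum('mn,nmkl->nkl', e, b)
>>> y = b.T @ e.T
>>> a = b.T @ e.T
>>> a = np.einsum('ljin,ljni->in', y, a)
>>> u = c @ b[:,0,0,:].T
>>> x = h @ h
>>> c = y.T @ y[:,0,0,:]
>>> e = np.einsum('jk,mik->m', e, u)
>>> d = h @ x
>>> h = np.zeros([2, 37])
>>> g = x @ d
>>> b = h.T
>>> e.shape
(5,)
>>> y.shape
(23, 2, 37, 37)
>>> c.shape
(37, 37, 2, 37)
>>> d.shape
(37, 37)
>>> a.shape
(37, 37)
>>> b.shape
(37, 2)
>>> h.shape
(2, 37)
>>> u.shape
(5, 2, 5)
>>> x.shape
(37, 37)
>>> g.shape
(37, 37)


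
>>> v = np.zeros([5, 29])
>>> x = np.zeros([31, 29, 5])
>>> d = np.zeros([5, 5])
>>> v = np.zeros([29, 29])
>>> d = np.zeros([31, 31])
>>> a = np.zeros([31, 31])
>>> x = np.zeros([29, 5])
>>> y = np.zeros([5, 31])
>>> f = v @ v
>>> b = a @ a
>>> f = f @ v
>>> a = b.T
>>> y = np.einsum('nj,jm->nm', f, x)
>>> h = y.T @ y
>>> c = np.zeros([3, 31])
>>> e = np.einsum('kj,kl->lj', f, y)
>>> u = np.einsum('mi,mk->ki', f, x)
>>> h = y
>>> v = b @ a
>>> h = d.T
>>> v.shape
(31, 31)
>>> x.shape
(29, 5)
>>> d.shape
(31, 31)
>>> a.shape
(31, 31)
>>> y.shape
(29, 5)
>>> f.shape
(29, 29)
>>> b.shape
(31, 31)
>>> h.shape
(31, 31)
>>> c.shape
(3, 31)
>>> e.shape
(5, 29)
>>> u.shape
(5, 29)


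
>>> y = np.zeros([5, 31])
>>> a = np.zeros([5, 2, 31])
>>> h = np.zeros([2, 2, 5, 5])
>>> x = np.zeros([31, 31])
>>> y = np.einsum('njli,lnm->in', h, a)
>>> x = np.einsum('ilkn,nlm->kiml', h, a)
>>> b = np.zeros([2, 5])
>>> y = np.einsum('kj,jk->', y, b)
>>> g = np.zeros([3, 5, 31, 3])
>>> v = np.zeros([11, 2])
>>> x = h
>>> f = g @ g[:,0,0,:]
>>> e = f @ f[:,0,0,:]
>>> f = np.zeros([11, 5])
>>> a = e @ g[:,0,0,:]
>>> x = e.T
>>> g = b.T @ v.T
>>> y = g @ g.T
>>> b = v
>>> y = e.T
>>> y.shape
(3, 31, 5, 3)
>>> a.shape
(3, 5, 31, 3)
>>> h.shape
(2, 2, 5, 5)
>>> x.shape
(3, 31, 5, 3)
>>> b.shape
(11, 2)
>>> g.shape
(5, 11)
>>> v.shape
(11, 2)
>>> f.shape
(11, 5)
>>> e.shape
(3, 5, 31, 3)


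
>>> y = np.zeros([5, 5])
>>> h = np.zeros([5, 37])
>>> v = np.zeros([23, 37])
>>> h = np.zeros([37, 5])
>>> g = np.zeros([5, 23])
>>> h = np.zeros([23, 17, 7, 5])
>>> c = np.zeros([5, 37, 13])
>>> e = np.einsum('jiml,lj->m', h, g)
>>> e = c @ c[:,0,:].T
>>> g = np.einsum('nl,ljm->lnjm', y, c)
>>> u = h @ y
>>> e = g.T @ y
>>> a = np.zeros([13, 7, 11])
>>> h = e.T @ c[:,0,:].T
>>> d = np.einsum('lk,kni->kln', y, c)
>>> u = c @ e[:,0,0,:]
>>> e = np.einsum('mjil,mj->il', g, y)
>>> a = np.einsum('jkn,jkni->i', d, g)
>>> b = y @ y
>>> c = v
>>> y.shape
(5, 5)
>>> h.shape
(5, 5, 37, 5)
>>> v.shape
(23, 37)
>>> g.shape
(5, 5, 37, 13)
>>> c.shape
(23, 37)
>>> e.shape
(37, 13)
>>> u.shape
(5, 37, 5)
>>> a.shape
(13,)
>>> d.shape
(5, 5, 37)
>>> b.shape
(5, 5)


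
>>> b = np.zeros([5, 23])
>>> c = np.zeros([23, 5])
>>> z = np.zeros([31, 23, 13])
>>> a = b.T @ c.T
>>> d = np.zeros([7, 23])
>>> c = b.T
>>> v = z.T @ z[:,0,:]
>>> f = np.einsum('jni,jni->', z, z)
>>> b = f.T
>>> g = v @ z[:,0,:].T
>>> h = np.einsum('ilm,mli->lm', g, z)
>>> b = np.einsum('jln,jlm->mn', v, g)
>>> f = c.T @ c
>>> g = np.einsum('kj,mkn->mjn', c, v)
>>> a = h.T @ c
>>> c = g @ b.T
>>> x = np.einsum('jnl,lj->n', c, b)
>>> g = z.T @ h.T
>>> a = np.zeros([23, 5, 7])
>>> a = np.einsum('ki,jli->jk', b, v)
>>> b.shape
(31, 13)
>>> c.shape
(13, 5, 31)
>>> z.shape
(31, 23, 13)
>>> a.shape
(13, 31)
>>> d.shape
(7, 23)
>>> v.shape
(13, 23, 13)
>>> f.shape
(5, 5)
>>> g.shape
(13, 23, 23)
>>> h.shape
(23, 31)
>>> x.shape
(5,)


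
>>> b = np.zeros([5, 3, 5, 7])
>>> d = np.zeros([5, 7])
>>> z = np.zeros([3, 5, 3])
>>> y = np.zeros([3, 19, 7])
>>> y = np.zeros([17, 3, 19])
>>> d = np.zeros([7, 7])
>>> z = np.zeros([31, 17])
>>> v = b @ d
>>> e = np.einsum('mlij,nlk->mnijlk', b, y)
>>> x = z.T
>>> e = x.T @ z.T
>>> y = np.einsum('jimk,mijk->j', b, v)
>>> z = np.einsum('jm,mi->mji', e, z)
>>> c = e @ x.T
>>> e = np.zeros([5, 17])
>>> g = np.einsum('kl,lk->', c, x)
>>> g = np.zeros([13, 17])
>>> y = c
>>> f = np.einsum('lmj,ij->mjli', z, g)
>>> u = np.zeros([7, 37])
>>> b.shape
(5, 3, 5, 7)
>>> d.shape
(7, 7)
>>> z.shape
(31, 31, 17)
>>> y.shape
(31, 17)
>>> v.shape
(5, 3, 5, 7)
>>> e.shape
(5, 17)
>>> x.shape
(17, 31)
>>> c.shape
(31, 17)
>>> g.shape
(13, 17)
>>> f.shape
(31, 17, 31, 13)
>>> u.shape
(7, 37)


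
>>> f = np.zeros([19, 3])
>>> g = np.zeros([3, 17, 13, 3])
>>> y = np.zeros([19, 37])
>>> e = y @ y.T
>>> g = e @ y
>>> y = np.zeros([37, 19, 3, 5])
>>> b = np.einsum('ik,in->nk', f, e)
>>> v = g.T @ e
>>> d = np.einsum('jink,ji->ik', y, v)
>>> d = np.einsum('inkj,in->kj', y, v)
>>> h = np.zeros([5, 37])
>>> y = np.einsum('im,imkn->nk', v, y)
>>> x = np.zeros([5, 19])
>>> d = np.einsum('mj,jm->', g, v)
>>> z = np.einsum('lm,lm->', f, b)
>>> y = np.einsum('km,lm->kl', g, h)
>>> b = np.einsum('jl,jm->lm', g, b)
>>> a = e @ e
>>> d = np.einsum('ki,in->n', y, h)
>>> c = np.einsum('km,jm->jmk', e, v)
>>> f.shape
(19, 3)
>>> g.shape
(19, 37)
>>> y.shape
(19, 5)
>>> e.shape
(19, 19)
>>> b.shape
(37, 3)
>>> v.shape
(37, 19)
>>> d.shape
(37,)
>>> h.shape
(5, 37)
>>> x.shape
(5, 19)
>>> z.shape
()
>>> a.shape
(19, 19)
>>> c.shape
(37, 19, 19)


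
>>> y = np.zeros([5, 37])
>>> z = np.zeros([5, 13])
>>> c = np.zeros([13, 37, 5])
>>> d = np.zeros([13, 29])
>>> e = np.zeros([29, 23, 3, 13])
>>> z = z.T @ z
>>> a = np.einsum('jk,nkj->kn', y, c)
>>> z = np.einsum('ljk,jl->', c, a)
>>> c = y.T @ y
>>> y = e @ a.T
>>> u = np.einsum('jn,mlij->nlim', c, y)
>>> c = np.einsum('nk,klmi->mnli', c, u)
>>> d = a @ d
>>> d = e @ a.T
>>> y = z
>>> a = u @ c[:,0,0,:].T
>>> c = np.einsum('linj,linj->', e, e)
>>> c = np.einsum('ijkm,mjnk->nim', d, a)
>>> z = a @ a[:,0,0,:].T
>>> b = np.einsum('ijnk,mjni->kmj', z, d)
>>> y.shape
()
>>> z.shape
(37, 23, 3, 37)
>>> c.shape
(3, 29, 37)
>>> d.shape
(29, 23, 3, 37)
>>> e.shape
(29, 23, 3, 13)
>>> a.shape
(37, 23, 3, 3)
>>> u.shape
(37, 23, 3, 29)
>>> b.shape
(37, 29, 23)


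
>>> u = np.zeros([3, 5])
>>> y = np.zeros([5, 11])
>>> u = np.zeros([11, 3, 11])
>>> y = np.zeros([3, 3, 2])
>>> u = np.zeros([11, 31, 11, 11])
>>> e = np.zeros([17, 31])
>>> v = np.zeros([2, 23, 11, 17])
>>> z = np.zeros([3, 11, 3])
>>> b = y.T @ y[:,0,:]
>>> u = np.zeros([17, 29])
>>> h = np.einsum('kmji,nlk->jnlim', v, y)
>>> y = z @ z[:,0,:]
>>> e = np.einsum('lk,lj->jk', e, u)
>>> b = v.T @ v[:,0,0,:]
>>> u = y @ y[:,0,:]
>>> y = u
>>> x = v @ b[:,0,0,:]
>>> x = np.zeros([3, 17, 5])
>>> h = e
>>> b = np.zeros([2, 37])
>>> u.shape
(3, 11, 3)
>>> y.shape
(3, 11, 3)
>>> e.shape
(29, 31)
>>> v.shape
(2, 23, 11, 17)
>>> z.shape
(3, 11, 3)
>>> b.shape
(2, 37)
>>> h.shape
(29, 31)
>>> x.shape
(3, 17, 5)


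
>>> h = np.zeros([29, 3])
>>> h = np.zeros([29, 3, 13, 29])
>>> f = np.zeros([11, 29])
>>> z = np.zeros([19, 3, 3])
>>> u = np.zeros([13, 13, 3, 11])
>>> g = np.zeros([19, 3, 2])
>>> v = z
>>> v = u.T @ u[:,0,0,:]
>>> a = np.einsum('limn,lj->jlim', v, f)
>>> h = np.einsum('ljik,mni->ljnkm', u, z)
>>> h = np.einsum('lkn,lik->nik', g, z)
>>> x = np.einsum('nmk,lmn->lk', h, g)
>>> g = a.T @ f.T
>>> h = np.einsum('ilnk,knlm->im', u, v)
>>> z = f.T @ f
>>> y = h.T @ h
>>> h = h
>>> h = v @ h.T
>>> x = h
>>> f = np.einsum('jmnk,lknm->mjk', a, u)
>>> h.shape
(11, 3, 13, 13)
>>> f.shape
(11, 29, 13)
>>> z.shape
(29, 29)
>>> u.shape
(13, 13, 3, 11)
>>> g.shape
(13, 3, 11, 11)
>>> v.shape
(11, 3, 13, 11)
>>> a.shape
(29, 11, 3, 13)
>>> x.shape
(11, 3, 13, 13)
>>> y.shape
(11, 11)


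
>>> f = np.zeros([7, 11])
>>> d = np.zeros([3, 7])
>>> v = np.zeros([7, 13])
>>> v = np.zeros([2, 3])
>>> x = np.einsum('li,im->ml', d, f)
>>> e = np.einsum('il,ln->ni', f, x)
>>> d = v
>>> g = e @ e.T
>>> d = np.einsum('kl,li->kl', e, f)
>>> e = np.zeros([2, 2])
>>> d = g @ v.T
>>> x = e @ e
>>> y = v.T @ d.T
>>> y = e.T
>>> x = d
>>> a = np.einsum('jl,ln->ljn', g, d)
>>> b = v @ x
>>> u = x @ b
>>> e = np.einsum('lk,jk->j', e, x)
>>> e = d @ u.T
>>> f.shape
(7, 11)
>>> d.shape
(3, 2)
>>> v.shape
(2, 3)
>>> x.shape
(3, 2)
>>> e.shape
(3, 3)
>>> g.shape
(3, 3)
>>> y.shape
(2, 2)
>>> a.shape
(3, 3, 2)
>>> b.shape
(2, 2)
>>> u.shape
(3, 2)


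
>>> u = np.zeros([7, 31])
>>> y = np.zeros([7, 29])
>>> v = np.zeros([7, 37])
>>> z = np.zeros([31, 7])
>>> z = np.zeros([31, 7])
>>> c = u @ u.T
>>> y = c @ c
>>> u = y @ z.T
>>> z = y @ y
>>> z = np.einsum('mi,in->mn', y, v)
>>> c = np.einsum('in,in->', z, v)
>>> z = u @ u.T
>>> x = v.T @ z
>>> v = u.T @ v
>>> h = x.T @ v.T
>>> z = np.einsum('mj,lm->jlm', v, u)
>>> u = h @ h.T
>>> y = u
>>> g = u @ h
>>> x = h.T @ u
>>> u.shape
(7, 7)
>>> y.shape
(7, 7)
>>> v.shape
(31, 37)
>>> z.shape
(37, 7, 31)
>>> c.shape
()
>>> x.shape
(31, 7)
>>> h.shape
(7, 31)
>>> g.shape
(7, 31)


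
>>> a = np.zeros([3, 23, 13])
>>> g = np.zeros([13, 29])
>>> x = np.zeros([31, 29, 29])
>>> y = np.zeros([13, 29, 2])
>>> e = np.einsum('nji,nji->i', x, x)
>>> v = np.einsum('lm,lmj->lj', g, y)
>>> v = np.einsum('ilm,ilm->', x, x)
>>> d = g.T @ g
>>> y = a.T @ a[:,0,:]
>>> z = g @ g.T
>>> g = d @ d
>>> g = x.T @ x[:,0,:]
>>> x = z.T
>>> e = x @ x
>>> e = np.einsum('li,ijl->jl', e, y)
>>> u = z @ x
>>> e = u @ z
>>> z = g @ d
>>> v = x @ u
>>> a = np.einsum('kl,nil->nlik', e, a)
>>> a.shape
(3, 13, 23, 13)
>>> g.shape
(29, 29, 29)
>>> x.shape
(13, 13)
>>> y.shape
(13, 23, 13)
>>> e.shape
(13, 13)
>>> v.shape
(13, 13)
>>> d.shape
(29, 29)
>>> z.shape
(29, 29, 29)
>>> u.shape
(13, 13)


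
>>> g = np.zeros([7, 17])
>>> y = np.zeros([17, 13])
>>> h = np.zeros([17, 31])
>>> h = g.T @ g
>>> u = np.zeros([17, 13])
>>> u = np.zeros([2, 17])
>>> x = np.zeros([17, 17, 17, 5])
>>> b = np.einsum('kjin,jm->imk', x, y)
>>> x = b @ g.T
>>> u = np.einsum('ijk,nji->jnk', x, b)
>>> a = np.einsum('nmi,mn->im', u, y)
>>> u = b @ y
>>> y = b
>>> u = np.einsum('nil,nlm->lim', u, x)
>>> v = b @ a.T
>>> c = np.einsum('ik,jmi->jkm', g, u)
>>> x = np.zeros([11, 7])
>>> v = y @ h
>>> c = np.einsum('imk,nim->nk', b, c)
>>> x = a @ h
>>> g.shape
(7, 17)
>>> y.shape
(17, 13, 17)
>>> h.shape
(17, 17)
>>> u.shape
(13, 13, 7)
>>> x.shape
(7, 17)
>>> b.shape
(17, 13, 17)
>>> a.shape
(7, 17)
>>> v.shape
(17, 13, 17)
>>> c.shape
(13, 17)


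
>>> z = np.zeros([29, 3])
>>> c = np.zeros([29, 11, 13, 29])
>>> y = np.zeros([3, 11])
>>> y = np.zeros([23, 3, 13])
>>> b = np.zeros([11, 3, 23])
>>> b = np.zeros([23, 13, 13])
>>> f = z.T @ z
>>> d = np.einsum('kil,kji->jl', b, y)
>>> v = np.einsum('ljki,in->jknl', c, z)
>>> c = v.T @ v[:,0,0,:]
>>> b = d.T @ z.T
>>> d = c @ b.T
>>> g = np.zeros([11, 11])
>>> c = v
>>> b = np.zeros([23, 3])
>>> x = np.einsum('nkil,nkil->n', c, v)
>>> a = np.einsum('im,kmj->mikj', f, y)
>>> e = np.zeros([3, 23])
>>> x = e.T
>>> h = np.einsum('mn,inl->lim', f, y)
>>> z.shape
(29, 3)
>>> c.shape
(11, 13, 3, 29)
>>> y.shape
(23, 3, 13)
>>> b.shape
(23, 3)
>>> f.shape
(3, 3)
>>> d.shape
(29, 3, 13, 13)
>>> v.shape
(11, 13, 3, 29)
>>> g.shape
(11, 11)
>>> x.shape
(23, 3)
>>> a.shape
(3, 3, 23, 13)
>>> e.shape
(3, 23)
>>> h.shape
(13, 23, 3)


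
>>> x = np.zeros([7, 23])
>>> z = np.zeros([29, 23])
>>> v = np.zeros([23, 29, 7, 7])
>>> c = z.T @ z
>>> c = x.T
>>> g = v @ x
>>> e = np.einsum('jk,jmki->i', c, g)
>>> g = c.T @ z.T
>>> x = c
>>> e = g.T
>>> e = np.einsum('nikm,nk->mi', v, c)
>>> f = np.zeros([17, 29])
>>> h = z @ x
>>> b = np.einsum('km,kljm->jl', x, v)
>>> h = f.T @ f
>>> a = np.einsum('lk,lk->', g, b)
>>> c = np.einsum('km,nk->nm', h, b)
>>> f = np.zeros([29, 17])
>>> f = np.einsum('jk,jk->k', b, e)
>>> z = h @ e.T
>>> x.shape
(23, 7)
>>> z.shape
(29, 7)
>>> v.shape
(23, 29, 7, 7)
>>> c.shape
(7, 29)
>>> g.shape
(7, 29)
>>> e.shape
(7, 29)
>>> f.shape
(29,)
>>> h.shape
(29, 29)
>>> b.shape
(7, 29)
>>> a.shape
()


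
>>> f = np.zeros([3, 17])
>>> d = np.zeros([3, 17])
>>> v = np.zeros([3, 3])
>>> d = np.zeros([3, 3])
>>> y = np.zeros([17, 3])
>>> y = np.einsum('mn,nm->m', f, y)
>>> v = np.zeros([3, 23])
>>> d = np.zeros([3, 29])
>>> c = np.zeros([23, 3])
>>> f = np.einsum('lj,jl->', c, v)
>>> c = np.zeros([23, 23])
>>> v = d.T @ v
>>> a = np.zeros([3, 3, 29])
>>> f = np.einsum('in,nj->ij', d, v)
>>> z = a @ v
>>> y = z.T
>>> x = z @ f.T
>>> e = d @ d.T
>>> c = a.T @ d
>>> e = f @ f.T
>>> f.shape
(3, 23)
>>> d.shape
(3, 29)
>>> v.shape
(29, 23)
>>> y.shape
(23, 3, 3)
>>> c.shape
(29, 3, 29)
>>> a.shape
(3, 3, 29)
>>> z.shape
(3, 3, 23)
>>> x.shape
(3, 3, 3)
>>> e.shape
(3, 3)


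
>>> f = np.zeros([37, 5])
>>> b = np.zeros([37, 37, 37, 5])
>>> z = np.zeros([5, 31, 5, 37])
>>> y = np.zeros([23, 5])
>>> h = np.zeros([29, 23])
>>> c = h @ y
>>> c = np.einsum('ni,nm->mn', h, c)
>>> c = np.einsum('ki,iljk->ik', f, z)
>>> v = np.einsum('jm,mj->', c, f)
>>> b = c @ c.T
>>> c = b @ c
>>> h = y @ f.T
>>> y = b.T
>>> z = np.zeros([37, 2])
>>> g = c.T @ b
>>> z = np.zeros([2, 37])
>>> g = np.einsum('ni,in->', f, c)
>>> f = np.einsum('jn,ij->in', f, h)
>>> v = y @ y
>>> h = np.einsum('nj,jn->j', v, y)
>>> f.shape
(23, 5)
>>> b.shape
(5, 5)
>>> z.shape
(2, 37)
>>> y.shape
(5, 5)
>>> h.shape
(5,)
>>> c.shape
(5, 37)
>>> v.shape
(5, 5)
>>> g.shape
()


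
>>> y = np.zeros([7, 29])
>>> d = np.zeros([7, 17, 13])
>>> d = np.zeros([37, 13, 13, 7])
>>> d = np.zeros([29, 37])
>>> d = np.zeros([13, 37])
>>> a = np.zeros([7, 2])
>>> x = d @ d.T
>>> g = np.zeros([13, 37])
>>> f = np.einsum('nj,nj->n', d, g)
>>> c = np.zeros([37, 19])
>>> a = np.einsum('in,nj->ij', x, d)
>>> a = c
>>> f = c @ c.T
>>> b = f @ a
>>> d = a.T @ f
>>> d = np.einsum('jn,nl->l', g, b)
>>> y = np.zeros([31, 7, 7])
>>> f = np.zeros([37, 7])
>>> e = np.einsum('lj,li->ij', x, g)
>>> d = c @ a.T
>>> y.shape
(31, 7, 7)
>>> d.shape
(37, 37)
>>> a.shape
(37, 19)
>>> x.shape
(13, 13)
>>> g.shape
(13, 37)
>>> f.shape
(37, 7)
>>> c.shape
(37, 19)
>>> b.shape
(37, 19)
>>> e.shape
(37, 13)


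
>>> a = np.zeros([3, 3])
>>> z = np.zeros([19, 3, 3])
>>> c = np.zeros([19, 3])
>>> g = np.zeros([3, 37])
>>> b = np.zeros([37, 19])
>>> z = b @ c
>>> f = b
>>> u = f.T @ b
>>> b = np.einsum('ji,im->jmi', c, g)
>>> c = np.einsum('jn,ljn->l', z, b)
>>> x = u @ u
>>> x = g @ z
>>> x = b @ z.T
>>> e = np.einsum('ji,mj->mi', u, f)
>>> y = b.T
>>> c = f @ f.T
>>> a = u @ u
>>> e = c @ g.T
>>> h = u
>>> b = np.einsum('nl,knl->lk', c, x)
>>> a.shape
(19, 19)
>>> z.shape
(37, 3)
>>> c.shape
(37, 37)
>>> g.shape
(3, 37)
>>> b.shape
(37, 19)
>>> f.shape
(37, 19)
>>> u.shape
(19, 19)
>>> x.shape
(19, 37, 37)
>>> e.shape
(37, 3)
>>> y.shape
(3, 37, 19)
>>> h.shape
(19, 19)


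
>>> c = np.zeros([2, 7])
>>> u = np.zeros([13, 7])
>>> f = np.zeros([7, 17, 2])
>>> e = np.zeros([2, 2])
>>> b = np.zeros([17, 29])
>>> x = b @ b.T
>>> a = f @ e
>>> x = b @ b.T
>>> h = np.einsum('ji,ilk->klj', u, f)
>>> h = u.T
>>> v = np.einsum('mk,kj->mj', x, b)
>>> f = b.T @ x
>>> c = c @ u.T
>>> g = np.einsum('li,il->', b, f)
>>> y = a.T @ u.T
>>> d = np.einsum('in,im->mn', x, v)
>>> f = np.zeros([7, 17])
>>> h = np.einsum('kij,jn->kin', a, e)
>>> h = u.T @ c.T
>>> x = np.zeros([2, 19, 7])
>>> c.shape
(2, 13)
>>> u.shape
(13, 7)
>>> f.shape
(7, 17)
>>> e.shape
(2, 2)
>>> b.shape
(17, 29)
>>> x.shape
(2, 19, 7)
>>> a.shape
(7, 17, 2)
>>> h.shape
(7, 2)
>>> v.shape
(17, 29)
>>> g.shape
()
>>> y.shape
(2, 17, 13)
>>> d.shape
(29, 17)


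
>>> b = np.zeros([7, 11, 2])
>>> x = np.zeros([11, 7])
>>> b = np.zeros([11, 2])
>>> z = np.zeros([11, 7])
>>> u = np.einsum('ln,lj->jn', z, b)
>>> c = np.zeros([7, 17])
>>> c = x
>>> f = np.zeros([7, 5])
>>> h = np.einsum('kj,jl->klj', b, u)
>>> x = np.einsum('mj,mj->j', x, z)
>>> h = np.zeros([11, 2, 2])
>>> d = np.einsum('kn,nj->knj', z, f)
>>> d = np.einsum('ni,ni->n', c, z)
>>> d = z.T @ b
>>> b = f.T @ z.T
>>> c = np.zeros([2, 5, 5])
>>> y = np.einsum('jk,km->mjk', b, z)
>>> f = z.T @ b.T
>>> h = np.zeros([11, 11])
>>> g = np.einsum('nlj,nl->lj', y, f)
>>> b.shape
(5, 11)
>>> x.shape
(7,)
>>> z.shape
(11, 7)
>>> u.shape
(2, 7)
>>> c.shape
(2, 5, 5)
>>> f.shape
(7, 5)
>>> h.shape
(11, 11)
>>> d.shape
(7, 2)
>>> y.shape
(7, 5, 11)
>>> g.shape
(5, 11)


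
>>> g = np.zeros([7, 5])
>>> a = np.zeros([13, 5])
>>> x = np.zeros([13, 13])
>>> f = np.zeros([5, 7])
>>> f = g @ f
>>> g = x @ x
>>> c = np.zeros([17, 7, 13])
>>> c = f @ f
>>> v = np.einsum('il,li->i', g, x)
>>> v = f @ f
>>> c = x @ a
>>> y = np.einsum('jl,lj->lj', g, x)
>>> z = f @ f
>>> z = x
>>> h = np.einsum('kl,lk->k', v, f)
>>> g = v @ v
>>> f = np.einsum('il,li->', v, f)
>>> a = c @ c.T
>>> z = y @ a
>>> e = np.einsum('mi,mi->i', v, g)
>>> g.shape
(7, 7)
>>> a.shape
(13, 13)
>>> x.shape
(13, 13)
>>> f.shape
()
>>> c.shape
(13, 5)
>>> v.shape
(7, 7)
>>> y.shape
(13, 13)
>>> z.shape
(13, 13)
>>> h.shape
(7,)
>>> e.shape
(7,)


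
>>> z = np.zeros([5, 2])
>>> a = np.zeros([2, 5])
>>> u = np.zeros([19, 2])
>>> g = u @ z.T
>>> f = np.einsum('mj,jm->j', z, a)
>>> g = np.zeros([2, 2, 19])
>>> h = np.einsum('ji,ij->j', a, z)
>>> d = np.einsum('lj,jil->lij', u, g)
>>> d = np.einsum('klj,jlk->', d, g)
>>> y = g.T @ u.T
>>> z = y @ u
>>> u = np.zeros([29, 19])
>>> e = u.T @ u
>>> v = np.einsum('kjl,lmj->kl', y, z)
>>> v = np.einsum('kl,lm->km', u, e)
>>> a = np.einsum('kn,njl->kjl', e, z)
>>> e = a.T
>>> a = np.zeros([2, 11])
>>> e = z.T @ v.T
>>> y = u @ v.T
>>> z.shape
(19, 2, 2)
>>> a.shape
(2, 11)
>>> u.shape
(29, 19)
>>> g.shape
(2, 2, 19)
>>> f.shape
(2,)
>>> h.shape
(2,)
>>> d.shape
()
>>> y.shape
(29, 29)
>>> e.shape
(2, 2, 29)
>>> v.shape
(29, 19)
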